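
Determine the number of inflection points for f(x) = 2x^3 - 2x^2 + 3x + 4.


Inflection points occur where f''(x) = 0 and concavity changes.
f(x) = 2x^3 - 2x^2 + 3x + 4
f'(x) = 6x^2 - 4x + 3
f''(x) = 12x - 4
Set f''(x) = 0:
12x - 4 = 0
x = 4 / 12 = 1/3
Since f''(x) is linear (degree 1), it changes sign at this point.
Therefore there is exactly 1 inflection point.

1


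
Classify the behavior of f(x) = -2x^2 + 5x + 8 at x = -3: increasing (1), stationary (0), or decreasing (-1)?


Compute f'(x) to determine behavior:
f'(x) = -4x + 5
f'(-3) = -4 * (-3) + 5
= 12 + 5
= 17
Since f'(-3) > 0, the function is increasing (1)

1


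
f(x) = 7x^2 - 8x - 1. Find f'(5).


Differentiate term by term using power and sum rules:
f(x) = 7x^2 - 8x - 1
f'(x) = 14x - 8
Substitute x = 5:
f'(5) = 14 * 5 - 8
= 70 - 8
= 62

62


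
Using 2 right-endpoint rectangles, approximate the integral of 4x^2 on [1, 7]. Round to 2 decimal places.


Right Riemann sum uses right endpoints of each subinterval.
Interval: [1, 7], n = 2
dx = (7 - 1) / 2 = 3
Right endpoints: [4, 7]
f values: [64, 196]
Sum = dx * (sum of f values)
= 3 * 260
= 780 = 780.00

780.00


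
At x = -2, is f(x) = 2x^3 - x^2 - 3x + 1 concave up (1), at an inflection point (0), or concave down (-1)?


Concavity is determined by the sign of f''(x).
f(x) = 2x^3 - x^2 - 3x + 1
f'(x) = 6x^2 - 2x - 3
f''(x) = 12x - 2
f''(-2) = 12 * (-2) - 2
= -24 - 2
= -26
Since f''(-2) < 0, the function is concave down (-1)

-1


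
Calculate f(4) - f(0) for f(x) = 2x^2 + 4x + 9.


Net change = f(b) - f(a)
f(x) = 2x^2 + 4x + 9
Compute f(4):
f(4) = 2 * 4^2 + 4 * 4 + 9
= 32 + 16 + 9
= 57
Compute f(0):
f(0) = 2 * 0^2 + 4 * 0 + 9
= 0 + 0 + 9
= 9
Net change = 57 - 9 = 48

48


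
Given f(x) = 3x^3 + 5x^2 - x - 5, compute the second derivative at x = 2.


First derivative:
f'(x) = 9x^2 + 10x - 1
Second derivative:
f''(x) = 18x + 10
Substitute x = 2:
f''(2) = 18 * 2 + 10
= 36 + 10
= 46

46


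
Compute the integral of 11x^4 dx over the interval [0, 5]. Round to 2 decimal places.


Find the antiderivative of 11x^4:
F(x) = 11/5 * x^5
Apply the Fundamental Theorem of Calculus:
F(5) - F(0)
= 11/5 * 5^5 - 11/5 * 0^5
= 11/5 * (3125 - 0)
= 11/5 * 3125
= 6875 = 6875.00

6875.00


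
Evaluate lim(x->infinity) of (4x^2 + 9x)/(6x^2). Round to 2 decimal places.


For limits at infinity with equal-degree polynomials,
we compare leading coefficients.
Numerator leading term: 4x^2
Denominator leading term: 6x^2
Divide both by x^2:
lim = (4 + 9/x) / (6)
As x -> infinity, the 1/x and 1/x^2 terms vanish:
= 4/6 = 2/3 ≈ 0.67

0.67


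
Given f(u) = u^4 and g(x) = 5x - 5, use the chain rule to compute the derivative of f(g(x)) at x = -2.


Using the chain rule: (f(g(x)))' = f'(g(x)) * g'(x)
First, find g(-2):
g(-2) = 5 * (-2) - 5 = -15
Next, f'(u) = 4u^3
And g'(x) = 5
So f'(g(-2)) * g'(-2)
= 4 * (-15)^3 * 5
= 4 * (-3375) * 5
= -67500

-67500


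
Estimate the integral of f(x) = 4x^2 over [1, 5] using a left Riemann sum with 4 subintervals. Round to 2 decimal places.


Left Riemann sum uses left endpoints of each subinterval.
Interval: [1, 5], n = 4
dx = (5 - 1) / 4 = 1
Left endpoints: [1, 2, 3, 4]
f values: [4, 16, 36, 64]
Sum = dx * (sum of f values)
= 1 * 120
= 120 = 120.00

120.00


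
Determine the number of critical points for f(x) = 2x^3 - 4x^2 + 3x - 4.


Find where f'(x) = 0:
f(x) = 2x^3 - 4x^2 + 3x - 4
f'(x) = 6x^2 - 8x + 3
This is a quadratic in x. Use the discriminant to count real roots.
Discriminant = (-8)^2 - 4 * 6 * 3
= 64 - 72
= -8
Since discriminant < 0, f'(x) = 0 has no real solutions.
Number of critical points: 0

0


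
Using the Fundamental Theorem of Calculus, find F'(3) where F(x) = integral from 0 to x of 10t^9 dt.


By the Fundamental Theorem of Calculus (Part 1):
If F(x) = integral from 0 to x of f(t) dt, then F'(x) = f(x)
Here f(t) = 10t^9
So F'(x) = 10x^9
Evaluate at x = 3:
F'(3) = 10 * 3^9
= 10 * 19683
= 196830

196830


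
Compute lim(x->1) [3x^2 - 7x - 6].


Since polynomials are continuous, we use direct substitution.
lim(x->1) of 3x^2 - 7x - 6
= 3 * 1^2 - 7 * 1 - 6
= 3 - 7 - 6
= -10

-10


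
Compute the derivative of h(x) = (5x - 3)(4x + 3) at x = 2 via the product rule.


Let u(x) = 5x - 3 and v(x) = 4x + 3
u'(x) = 5
v'(x) = 4
Product rule: h'(x) = u'(x)*v(x) + u(x)*v'(x)
= 5 * (4x + 3) + (5x - 3) * 4
At x = 2:
u(2) = 5 * 2 - 3 = 7
v(2) = 4 * 2 + 3 = 11
h'(2) = 5 * 11 + 7 * 4
= 55 + 28
= 83

83


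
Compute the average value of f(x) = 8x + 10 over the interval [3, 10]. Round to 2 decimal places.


Average value = 1/(b-a) * integral from a to b of f(x) dx
First compute the integral of 8x + 10:
F(x) = 4x^2 + 10x
F(10) = 4 * 100 + 10 * 10 = 500
F(3) = 4 * 9 + 10 * 3 = 66
Integral = 500 - 66 = 434
Average = 434 / (10 - 3) = 434 / 7
= 62 = 62.00

62.00


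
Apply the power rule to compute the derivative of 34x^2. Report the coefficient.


We apply the power rule: d/dx [ax^n] = a*n * x^(n-1)
d/dx [34x^2]
= 34 * 2 * x^(2-1)
= 68x
The coefficient is 68

68


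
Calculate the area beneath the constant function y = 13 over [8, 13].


The area under a constant function y = 13 is a rectangle.
Width = 13 - 8 = 5
Height = 13
Area = width * height
= 5 * 13
= 65

65


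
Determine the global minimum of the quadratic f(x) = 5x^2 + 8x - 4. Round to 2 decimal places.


For a quadratic f(x) = ax^2 + bx + c with a > 0, the minimum is at the vertex.
Vertex x-coordinate: x = -b/(2a)
x = -(8) / (2 * 5)
x = -8/10 = -4/5
Substitute back to find the minimum value:
f(-4/5) = 5 * (-4/5)^2 + 8 * (-4/5) - 4
= 16/5 - 32/5 - 4
= -36/5 = -7.20

-7.20


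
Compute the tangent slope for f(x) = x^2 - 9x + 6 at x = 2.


The slope of the tangent line equals f'(x) at the point.
f(x) = x^2 - 9x + 6
f'(x) = 2x - 9
At x = 2:
f'(2) = 2 * 2 - 9
= 4 - 9
= -5

-5


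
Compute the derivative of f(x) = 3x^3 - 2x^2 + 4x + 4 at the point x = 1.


Differentiate f(x) = 3x^3 - 2x^2 + 4x + 4 term by term:
f'(x) = 9x^2 - 4x + 4
Substitute x = 1:
f'(1) = 9 * 1^2 - 4 * 1 + 4
= 9 - 4 + 4
= 9

9


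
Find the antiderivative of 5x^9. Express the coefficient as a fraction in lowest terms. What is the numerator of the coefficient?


Apply the power rule for integration:
integral of ax^n dx = a/(n+1) * x^(n+1) + C
integral of 5x^9 dx
= 5/10 * x^10 + C
= 1/2 * x^10 + C
The coefficient in lowest terms is 1/2, and its numerator is 1

1


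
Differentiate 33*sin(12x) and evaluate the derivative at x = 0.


Apply the chain rule to differentiate 33*sin(12x):
d/dx [33*sin(12x)]
= 33 * cos(12x) * d/dx(12x)
= 33 * 12 * cos(12x)
= 396 * cos(12x)
Evaluate at x = 0:
= 396 * cos(0)
= 396 * 1
= 396

396


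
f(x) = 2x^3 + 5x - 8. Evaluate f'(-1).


Differentiate f(x) = 2x^3 + 5x - 8 term by term:
f'(x) = 6x^2 + 5
Substitute x = -1:
f'(-1) = 6 * (-1)^2 + 0 * (-1) + 5
= 6 + 0 + 5
= 11

11


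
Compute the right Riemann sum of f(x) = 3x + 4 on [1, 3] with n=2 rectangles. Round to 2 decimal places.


Right Riemann sum uses right endpoints of each subinterval.
Interval: [1, 3], n = 2
dx = (3 - 1) / 2 = 1
Right endpoints: [2, 3]
f values: [10, 13]
Sum = dx * (sum of f values)
= 1 * 23
= 23 = 23.00

23.00


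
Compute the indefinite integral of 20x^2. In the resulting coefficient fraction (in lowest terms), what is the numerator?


Apply the power rule for integration:
integral of ax^n dx = a/(n+1) * x^(n+1) + C
integral of 20x^2 dx
= 20/3 * x^3 + C
The coefficient in lowest terms is 20/3, and its numerator is 20

20


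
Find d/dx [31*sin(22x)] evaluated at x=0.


Apply the chain rule to differentiate 31*sin(22x):
d/dx [31*sin(22x)]
= 31 * cos(22x) * d/dx(22x)
= 31 * 22 * cos(22x)
= 682 * cos(22x)
Evaluate at x = 0:
= 682 * cos(0)
= 682 * 1
= 682

682


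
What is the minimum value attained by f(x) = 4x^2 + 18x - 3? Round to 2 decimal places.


For a quadratic f(x) = ax^2 + bx + c with a > 0, the minimum is at the vertex.
Vertex x-coordinate: x = -b/(2a)
x = -(18) / (2 * 4)
x = -18/8 = -9/4
Substitute back to find the minimum value:
f(-9/4) = 4 * (-9/4)^2 + 18 * (-9/4) - 3
= 81/4 - 81/2 - 3
= -93/4 = -23.25

-23.25


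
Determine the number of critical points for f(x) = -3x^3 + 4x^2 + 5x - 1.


Find where f'(x) = 0:
f(x) = -3x^3 + 4x^2 + 5x - 1
f'(x) = -9x^2 + 8x + 5
This is a quadratic in x. Use the discriminant to count real roots.
Discriminant = (8)^2 - 4 * (-9) * 5
= 64 - (-180)
= 244
Since discriminant > 0, f'(x) = 0 has 2 real solutions.
Number of critical points: 2

2


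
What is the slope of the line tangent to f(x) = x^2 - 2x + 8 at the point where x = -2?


The slope of the tangent line equals f'(x) at the point.
f(x) = x^2 - 2x + 8
f'(x) = 2x - 2
At x = -2:
f'(-2) = 2 * (-2) - 2
= -4 - 2
= -6

-6


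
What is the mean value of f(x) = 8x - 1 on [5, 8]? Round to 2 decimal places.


Average value = 1/(b-a) * integral from a to b of f(x) dx
First compute the integral of 8x - 1:
F(x) = 4x^2 - x
F(8) = 4 * 64 - 1 * 8 = 248
F(5) = 4 * 25 - 1 * 5 = 95
Integral = 248 - 95 = 153
Average = 153 / (8 - 5) = 153 / 3
= 51 = 51.00

51.00


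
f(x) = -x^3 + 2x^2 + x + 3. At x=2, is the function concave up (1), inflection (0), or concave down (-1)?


Concavity is determined by the sign of f''(x).
f(x) = -x^3 + 2x^2 + x + 3
f'(x) = -3x^2 + 4x + 1
f''(x) = -6x + 4
f''(2) = -6 * 2 + 4
= -12 + 4
= -8
Since f''(2) < 0, the function is concave down (-1)

-1


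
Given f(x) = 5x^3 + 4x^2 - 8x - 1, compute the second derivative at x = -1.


First derivative:
f'(x) = 15x^2 + 8x - 8
Second derivative:
f''(x) = 30x + 8
Substitute x = -1:
f''(-1) = 30 * (-1) + 8
= -30 + 8
= -22

-22


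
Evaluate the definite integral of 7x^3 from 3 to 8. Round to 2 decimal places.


Find the antiderivative of 7x^3:
F(x) = 7/4 * x^4
Apply the Fundamental Theorem of Calculus:
F(8) - F(3)
= 7/4 * 8^4 - 7/4 * 3^4
= 7/4 * (4096 - 81)
= 7/4 * 4015
= 28105/4 = 7026.25

7026.25


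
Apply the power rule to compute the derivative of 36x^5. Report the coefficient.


We apply the power rule: d/dx [ax^n] = a*n * x^(n-1)
d/dx [36x^5]
= 36 * 5 * x^(5-1)
= 180x^4
The coefficient is 180

180


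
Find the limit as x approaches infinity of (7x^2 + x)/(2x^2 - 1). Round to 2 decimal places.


For limits at infinity with equal-degree polynomials,
we compare leading coefficients.
Numerator leading term: 7x^2
Denominator leading term: 2x^2
Divide both by x^2:
lim = (7 + 1/x) / (2 - 1/x^2)
As x -> infinity, the 1/x and 1/x^2 terms vanish:
= 7/2 = 3.50

3.50


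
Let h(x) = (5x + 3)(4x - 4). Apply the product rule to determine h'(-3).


Let u(x) = 5x + 3 and v(x) = 4x - 4
u'(x) = 5
v'(x) = 4
Product rule: h'(x) = u'(x)*v(x) + u(x)*v'(x)
= 5 * (4x - 4) + (5x + 3) * 4
At x = -3:
u(-3) = 5 * (-3) + 3 = -12
v(-3) = 4 * (-3) - 4 = -16
h'(-3) = 5 * (-16) + (-12) * 4
= -80 - 48
= -128

-128


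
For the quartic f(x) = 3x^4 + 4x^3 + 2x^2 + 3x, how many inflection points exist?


Inflection points occur where f''(x) = 0 and concavity changes.
f(x) = 3x^4 + 4x^3 + 2x^2 + 3x
f'(x) = 12x^3 + 12x^2 + 4x + 3
f''(x) = 36x^2 + 24x + 4
This is a quadratic in x. Use the discriminant to count real roots.
Discriminant = (24)^2 - 4 * 36 * 4
= 576 - 576
= 0
Since discriminant = 0, f''(x) = 0 has a single repeated root.
At a repeated root the quadratic f''(x) touches zero but does not change sign, so concavity does not change.
Number of inflection points: 0

0


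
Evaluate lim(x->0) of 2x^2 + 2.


Since polynomials are continuous, we use direct substitution.
lim(x->0) of 2x^2 + 2
= 2 * 0^2 + 0 * 0 + 2
= 0 + 0 + 2
= 2

2


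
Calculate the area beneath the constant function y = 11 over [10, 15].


The area under a constant function y = 11 is a rectangle.
Width = 15 - 10 = 5
Height = 11
Area = width * height
= 5 * 11
= 55

55


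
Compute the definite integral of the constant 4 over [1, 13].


The integral of a constant k over [a, b] equals k * (b - a).
integral from 1 to 13 of 4 dx
= 4 * (13 - 1)
= 4 * 12
= 48

48


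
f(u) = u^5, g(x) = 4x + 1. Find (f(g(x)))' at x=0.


Using the chain rule: (f(g(x)))' = f'(g(x)) * g'(x)
First, find g(0):
g(0) = 4 * 0 + 1 = 1
Next, f'(u) = 5u^4
And g'(x) = 4
So f'(g(0)) * g'(0)
= 5 * 1^4 * 4
= 5 * 1 * 4
= 20

20


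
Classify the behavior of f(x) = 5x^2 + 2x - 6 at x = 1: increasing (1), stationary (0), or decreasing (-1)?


Compute f'(x) to determine behavior:
f'(x) = 10x + 2
f'(1) = 10 * 1 + 2
= 10 + 2
= 12
Since f'(1) > 0, the function is increasing (1)

1


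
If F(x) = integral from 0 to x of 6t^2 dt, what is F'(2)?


By the Fundamental Theorem of Calculus (Part 1):
If F(x) = integral from 0 to x of f(t) dt, then F'(x) = f(x)
Here f(t) = 6t^2
So F'(x) = 6x^2
Evaluate at x = 2:
F'(2) = 6 * 2^2
= 6 * 4
= 24

24


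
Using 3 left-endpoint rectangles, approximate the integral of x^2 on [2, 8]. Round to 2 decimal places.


Left Riemann sum uses left endpoints of each subinterval.
Interval: [2, 8], n = 3
dx = (8 - 2) / 3 = 2
Left endpoints: [2, 4, 6]
f values: [4, 16, 36]
Sum = dx * (sum of f values)
= 2 * 56
= 112 = 112.00

112.00


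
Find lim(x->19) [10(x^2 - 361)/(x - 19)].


Direct substitution gives 0/0, so we factor the numerator.
Factor: 10(x^2 - 361) = 10 * (x - 19)(x + 19)
Cancel the common factor (x - 19):
10(x^2 - 361)/(x - 19) = 10 * (x + 19)
Now substitute x = 19:
= 10 * (19 + 19) = 380

380


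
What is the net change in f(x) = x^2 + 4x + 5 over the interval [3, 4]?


Net change = f(b) - f(a)
f(x) = x^2 + 4x + 5
Compute f(4):
f(4) = 1 * 4^2 + 4 * 4 + 5
= 16 + 16 + 5
= 37
Compute f(3):
f(3) = 1 * 3^2 + 4 * 3 + 5
= 9 + 12 + 5
= 26
Net change = 37 - 26 = 11

11


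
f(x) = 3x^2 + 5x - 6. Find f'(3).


Differentiate term by term using power and sum rules:
f(x) = 3x^2 + 5x - 6
f'(x) = 6x + 5
Substitute x = 3:
f'(3) = 6 * 3 + 5
= 18 + 5
= 23

23


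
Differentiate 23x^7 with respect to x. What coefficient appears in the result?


We apply the power rule: d/dx [ax^n] = a*n * x^(n-1)
d/dx [23x^7]
= 23 * 7 * x^(7-1)
= 161x^6
The coefficient is 161

161


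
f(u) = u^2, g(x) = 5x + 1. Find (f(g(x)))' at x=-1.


Using the chain rule: (f(g(x)))' = f'(g(x)) * g'(x)
First, find g(-1):
g(-1) = 5 * (-1) + 1 = -4
Next, f'(u) = 2u
And g'(x) = 5
So f'(g(-1)) * g'(-1)
= 2 * (-4) * 5
= -40

-40


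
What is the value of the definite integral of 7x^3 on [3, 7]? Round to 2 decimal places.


Find the antiderivative of 7x^3:
F(x) = 7/4 * x^4
Apply the Fundamental Theorem of Calculus:
F(7) - F(3)
= 7/4 * 7^4 - 7/4 * 3^4
= 7/4 * (2401 - 81)
= 7/4 * 2320
= 4060 = 4060.00

4060.00


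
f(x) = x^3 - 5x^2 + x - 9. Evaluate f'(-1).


Differentiate f(x) = x^3 - 5x^2 + x - 9 term by term:
f'(x) = 3x^2 - 10x + 1
Substitute x = -1:
f'(-1) = 3 * (-1)^2 - 10 * (-1) + 1
= 3 + 10 + 1
= 14

14


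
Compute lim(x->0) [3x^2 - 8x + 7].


Since polynomials are continuous, we use direct substitution.
lim(x->0) of 3x^2 - 8x + 7
= 3 * 0^2 - 8 * 0 + 7
= 0 + 0 + 7
= 7

7


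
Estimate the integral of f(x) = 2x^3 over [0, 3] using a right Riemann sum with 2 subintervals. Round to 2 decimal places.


Right Riemann sum uses right endpoints of each subinterval.
Interval: [0, 3], n = 2
dx = (3 - 0) / 2 = 3/2
Right endpoints: [3/2, 3]
f values: [27/4, 54]
Sum = dx * (sum of f values)
= 3/2 * 243/4
= 729/8 ≈ 91.13

91.13


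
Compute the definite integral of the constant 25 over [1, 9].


The integral of a constant k over [a, b] equals k * (b - a).
integral from 1 to 9 of 25 dx
= 25 * (9 - 1)
= 25 * 8
= 200

200


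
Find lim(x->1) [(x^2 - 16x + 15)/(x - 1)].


Direct substitution gives 0/0, so we factor the numerator.
Factor: (x^2 - 16x + 15) = (x - 1)(x - 15)
Cancel the common factor (x - 1):
(x^2 - 16x + 15)/(x - 1) = (x - 15)
Now substitute x = 1:
= (1) - (15) = -14

-14


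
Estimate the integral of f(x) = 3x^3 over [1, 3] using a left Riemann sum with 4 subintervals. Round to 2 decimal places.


Left Riemann sum uses left endpoints of each subinterval.
Interval: [1, 3], n = 4
dx = (3 - 1) / 4 = 1/2
Left endpoints: [1, 3/2, 2, 5/2]
f values: [3, 81/8, 24, 375/8]
Sum = dx * (sum of f values)
= 1/2 * 84
= 42 = 42.00

42.00


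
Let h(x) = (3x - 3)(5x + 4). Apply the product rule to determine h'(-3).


Let u(x) = 3x - 3 and v(x) = 5x + 4
u'(x) = 3
v'(x) = 5
Product rule: h'(x) = u'(x)*v(x) + u(x)*v'(x)
= 3 * (5x + 4) + (3x - 3) * 5
At x = -3:
u(-3) = 3 * (-3) - 3 = -12
v(-3) = 5 * (-3) + 4 = -11
h'(-3) = 3 * (-11) + (-12) * 5
= -33 - 60
= -93

-93


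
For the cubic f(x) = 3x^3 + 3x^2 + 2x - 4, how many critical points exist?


Find where f'(x) = 0:
f(x) = 3x^3 + 3x^2 + 2x - 4
f'(x) = 9x^2 + 6x + 2
This is a quadratic in x. Use the discriminant to count real roots.
Discriminant = (6)^2 - 4 * 9 * 2
= 36 - 72
= -36
Since discriminant < 0, f'(x) = 0 has no real solutions.
Number of critical points: 0

0


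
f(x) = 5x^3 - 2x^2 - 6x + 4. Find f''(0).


First derivative:
f'(x) = 15x^2 - 4x - 6
Second derivative:
f''(x) = 30x - 4
Substitute x = 0:
f''(0) = 30 * 0 - 4
= 0 - 4
= -4

-4


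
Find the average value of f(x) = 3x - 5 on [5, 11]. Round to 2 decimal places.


Average value = 1/(b-a) * integral from a to b of f(x) dx
First compute the integral of 3x - 5:
F(x) = (3/2)x^2 - 5x
F(11) = 3/2 * 121 - 5 * 11 = 253/2
F(5) = 3/2 * 25 - 5 * 5 = 25/2
Integral = 253/2 - 25/2 = 114
Average = 114 / (11 - 5) = 114 / 6
= 19 = 19.00

19.00


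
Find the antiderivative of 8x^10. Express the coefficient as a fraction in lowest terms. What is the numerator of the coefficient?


Apply the power rule for integration:
integral of ax^n dx = a/(n+1) * x^(n+1) + C
integral of 8x^10 dx
= 8/11 * x^11 + C
The coefficient in lowest terms is 8/11, and its numerator is 8

8


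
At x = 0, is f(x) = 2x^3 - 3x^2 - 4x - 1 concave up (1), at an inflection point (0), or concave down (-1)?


Concavity is determined by the sign of f''(x).
f(x) = 2x^3 - 3x^2 - 4x - 1
f'(x) = 6x^2 - 6x - 4
f''(x) = 12x - 6
f''(0) = 12 * 0 - 6
= 0 - 6
= -6
Since f''(0) < 0, the function is concave down (-1)

-1


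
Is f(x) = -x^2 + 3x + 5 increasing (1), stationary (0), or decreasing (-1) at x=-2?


Compute f'(x) to determine behavior:
f'(x) = -2x + 3
f'(-2) = -2 * (-2) + 3
= 4 + 3
= 7
Since f'(-2) > 0, the function is increasing (1)

1


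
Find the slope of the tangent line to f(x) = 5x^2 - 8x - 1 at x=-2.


The slope of the tangent line equals f'(x) at the point.
f(x) = 5x^2 - 8x - 1
f'(x) = 10x - 8
At x = -2:
f'(-2) = 10 * (-2) - 8
= -20 - 8
= -28

-28


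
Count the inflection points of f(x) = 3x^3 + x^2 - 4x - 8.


Inflection points occur where f''(x) = 0 and concavity changes.
f(x) = 3x^3 + x^2 - 4x - 8
f'(x) = 9x^2 + 2x - 4
f''(x) = 18x + 2
Set f''(x) = 0:
18x + 2 = 0
x = -2 / 18 = -1/9
Since f''(x) is linear (degree 1), it changes sign at this point.
Therefore there is exactly 1 inflection point.

1


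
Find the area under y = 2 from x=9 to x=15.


The area under a constant function y = 2 is a rectangle.
Width = 15 - 9 = 6
Height = 2
Area = width * height
= 6 * 2
= 12

12


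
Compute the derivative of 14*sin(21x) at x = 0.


Apply the chain rule to differentiate 14*sin(21x):
d/dx [14*sin(21x)]
= 14 * cos(21x) * d/dx(21x)
= 14 * 21 * cos(21x)
= 294 * cos(21x)
Evaluate at x = 0:
= 294 * cos(0)
= 294 * 1
= 294

294


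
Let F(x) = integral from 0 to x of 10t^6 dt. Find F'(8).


By the Fundamental Theorem of Calculus (Part 1):
If F(x) = integral from 0 to x of f(t) dt, then F'(x) = f(x)
Here f(t) = 10t^6
So F'(x) = 10x^6
Evaluate at x = 8:
F'(8) = 10 * 8^6
= 10 * 262144
= 2621440

2621440


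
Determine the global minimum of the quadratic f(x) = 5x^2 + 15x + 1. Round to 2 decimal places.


For a quadratic f(x) = ax^2 + bx + c with a > 0, the minimum is at the vertex.
Vertex x-coordinate: x = -b/(2a)
x = -(15) / (2 * 5)
x = -15/10 = -3/2
Substitute back to find the minimum value:
f(-3/2) = 5 * (-3/2)^2 + 15 * (-3/2) + 1
= 45/4 - 45/2 + 1
= -41/4 = -10.25

-10.25


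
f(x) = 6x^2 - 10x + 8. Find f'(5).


Differentiate term by term using power and sum rules:
f(x) = 6x^2 - 10x + 8
f'(x) = 12x - 10
Substitute x = 5:
f'(5) = 12 * 5 - 10
= 60 - 10
= 50

50


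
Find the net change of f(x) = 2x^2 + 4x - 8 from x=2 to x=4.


Net change = f(b) - f(a)
f(x) = 2x^2 + 4x - 8
Compute f(4):
f(4) = 2 * 4^2 + 4 * 4 - 8
= 32 + 16 - 8
= 40
Compute f(2):
f(2) = 2 * 2^2 + 4 * 2 - 8
= 8 + 8 - 8
= 8
Net change = 40 - 8 = 32

32


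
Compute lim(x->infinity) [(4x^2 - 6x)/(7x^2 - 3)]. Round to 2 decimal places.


For limits at infinity with equal-degree polynomials,
we compare leading coefficients.
Numerator leading term: 4x^2
Denominator leading term: 7x^2
Divide both by x^2:
lim = (4 - 6/x) / (7 - 3/x^2)
As x -> infinity, the 1/x and 1/x^2 terms vanish:
= 4/7 ≈ 0.57

0.57


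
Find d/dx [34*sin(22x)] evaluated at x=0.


Apply the chain rule to differentiate 34*sin(22x):
d/dx [34*sin(22x)]
= 34 * cos(22x) * d/dx(22x)
= 34 * 22 * cos(22x)
= 748 * cos(22x)
Evaluate at x = 0:
= 748 * cos(0)
= 748 * 1
= 748

748


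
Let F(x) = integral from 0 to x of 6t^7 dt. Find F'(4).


By the Fundamental Theorem of Calculus (Part 1):
If F(x) = integral from 0 to x of f(t) dt, then F'(x) = f(x)
Here f(t) = 6t^7
So F'(x) = 6x^7
Evaluate at x = 4:
F'(4) = 6 * 4^7
= 6 * 16384
= 98304

98304


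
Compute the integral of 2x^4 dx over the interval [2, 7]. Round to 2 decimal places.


Find the antiderivative of 2x^4:
F(x) = 2/5 * x^5
Apply the Fundamental Theorem of Calculus:
F(7) - F(2)
= 2/5 * 7^5 - 2/5 * 2^5
= 2/5 * (16807 - 32)
= 2/5 * 16775
= 6710 = 6710.00

6710.00


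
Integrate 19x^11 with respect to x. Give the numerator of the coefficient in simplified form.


Apply the power rule for integration:
integral of ax^n dx = a/(n+1) * x^(n+1) + C
integral of 19x^11 dx
= 19/12 * x^12 + C
The coefficient in lowest terms is 19/12, and its numerator is 19

19


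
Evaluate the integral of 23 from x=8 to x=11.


The integral of a constant k over [a, b] equals k * (b - a).
integral from 8 to 11 of 23 dx
= 23 * (11 - 8)
= 23 * 3
= 69

69


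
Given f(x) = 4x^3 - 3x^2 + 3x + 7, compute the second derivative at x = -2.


First derivative:
f'(x) = 12x^2 - 6x + 3
Second derivative:
f''(x) = 24x - 6
Substitute x = -2:
f''(-2) = 24 * (-2) - 6
= -48 - 6
= -54

-54


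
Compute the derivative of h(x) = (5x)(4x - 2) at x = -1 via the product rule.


Let u(x) = 5x and v(x) = 4x - 2
u'(x) = 5
v'(x) = 4
Product rule: h'(x) = u'(x)*v(x) + u(x)*v'(x)
= 5 * (4x - 2) + (5x) * 4
At x = -1:
u(-1) = 5 * (-1) + 0 = -5
v(-1) = 4 * (-1) - 2 = -6
h'(-1) = 5 * (-6) + (-5) * 4
= -30 - 20
= -50

-50


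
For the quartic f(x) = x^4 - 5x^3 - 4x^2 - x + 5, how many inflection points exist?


Inflection points occur where f''(x) = 0 and concavity changes.
f(x) = x^4 - 5x^3 - 4x^2 - x + 5
f'(x) = 4x^3 - 15x^2 - 8x - 1
f''(x) = 12x^2 - 30x - 8
This is a quadratic in x. Use the discriminant to count real roots.
Discriminant = (-30)^2 - 4 * 12 * (-8)
= 900 - (-384)
= 1284
Since discriminant > 0, f''(x) = 0 has 2 distinct real solutions.
A quadratic with two distinct real roots changes sign at each root, so concavity changes at both.
Number of inflection points: 2

2


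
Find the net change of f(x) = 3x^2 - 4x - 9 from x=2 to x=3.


Net change = f(b) - f(a)
f(x) = 3x^2 - 4x - 9
Compute f(3):
f(3) = 3 * 3^2 - 4 * 3 - 9
= 27 - 12 - 9
= 6
Compute f(2):
f(2) = 3 * 2^2 - 4 * 2 - 9
= 12 - 8 - 9
= -5
Net change = 6 - (-5) = 11

11


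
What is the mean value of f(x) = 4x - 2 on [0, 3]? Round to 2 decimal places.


Average value = 1/(b-a) * integral from a to b of f(x) dx
First compute the integral of 4x - 2:
F(x) = 2x^2 - 2x
F(3) = 2 * 9 - 2 * 3 = 12
F(0) = 2 * 0 - 2 * 0 = 0
Integral = 12 - 0 = 12
Average = 12 / (3 - 0) = 12 / 3
= 4 = 4.00

4.00


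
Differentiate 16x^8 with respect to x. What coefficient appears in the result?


We apply the power rule: d/dx [ax^n] = a*n * x^(n-1)
d/dx [16x^8]
= 16 * 8 * x^(8-1)
= 128x^7
The coefficient is 128

128


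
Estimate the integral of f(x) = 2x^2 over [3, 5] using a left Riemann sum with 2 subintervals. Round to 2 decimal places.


Left Riemann sum uses left endpoints of each subinterval.
Interval: [3, 5], n = 2
dx = (5 - 3) / 2 = 1
Left endpoints: [3, 4]
f values: [18, 32]
Sum = dx * (sum of f values)
= 1 * 50
= 50 = 50.00

50.00


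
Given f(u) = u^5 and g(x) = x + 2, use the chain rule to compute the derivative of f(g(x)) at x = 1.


Using the chain rule: (f(g(x)))' = f'(g(x)) * g'(x)
First, find g(1):
g(1) = 1 * 1 + 2 = 3
Next, f'(u) = 5u^4
And g'(x) = 1
So f'(g(1)) * g'(1)
= 5 * 3^4 * 1
= 5 * 81 * 1
= 405

405


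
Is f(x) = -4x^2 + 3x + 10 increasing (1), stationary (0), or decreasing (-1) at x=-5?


Compute f'(x) to determine behavior:
f'(x) = -8x + 3
f'(-5) = -8 * (-5) + 3
= 40 + 3
= 43
Since f'(-5) > 0, the function is increasing (1)

1


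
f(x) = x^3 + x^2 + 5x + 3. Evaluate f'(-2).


Differentiate f(x) = x^3 + x^2 + 5x + 3 term by term:
f'(x) = 3x^2 + 2x + 5
Substitute x = -2:
f'(-2) = 3 * (-2)^2 + 2 * (-2) + 5
= 12 - 4 + 5
= 13

13


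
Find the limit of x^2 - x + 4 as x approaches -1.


Since polynomials are continuous, we use direct substitution.
lim(x->-1) of x^2 - x + 4
= 1 * (-1)^2 - 1 * (-1) + 4
= 1 + 1 + 4
= 6

6


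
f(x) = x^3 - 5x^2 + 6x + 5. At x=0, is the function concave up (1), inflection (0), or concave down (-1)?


Concavity is determined by the sign of f''(x).
f(x) = x^3 - 5x^2 + 6x + 5
f'(x) = 3x^2 - 10x + 6
f''(x) = 6x - 10
f''(0) = 6 * 0 - 10
= 0 - 10
= -10
Since f''(0) < 0, the function is concave down (-1)

-1


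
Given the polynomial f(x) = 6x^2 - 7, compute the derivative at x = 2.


Differentiate term by term using power and sum rules:
f(x) = 6x^2 - 7
f'(x) = 12x
Substitute x = 2:
f'(2) = 12 * 2 + 0
= 24 + 0
= 24

24


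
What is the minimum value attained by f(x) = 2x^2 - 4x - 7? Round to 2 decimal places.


For a quadratic f(x) = ax^2 + bx + c with a > 0, the minimum is at the vertex.
Vertex x-coordinate: x = -b/(2a)
x = -(-4) / (2 * 2)
x = 4/4 = 1
Substitute back to find the minimum value:
f(1) = 2 * 1^2 - 4 * 1 - 7
= 2 - 4 - 7
= -9 = -9.00

-9.00


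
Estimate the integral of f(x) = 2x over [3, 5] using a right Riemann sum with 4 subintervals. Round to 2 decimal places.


Right Riemann sum uses right endpoints of each subinterval.
Interval: [3, 5], n = 4
dx = (5 - 3) / 4 = 1/2
Right endpoints: [7/2, 4, 9/2, 5]
f values: [7, 8, 9, 10]
Sum = dx * (sum of f values)
= 1/2 * 34
= 17 = 17.00

17.00


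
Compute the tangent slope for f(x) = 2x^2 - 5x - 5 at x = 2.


The slope of the tangent line equals f'(x) at the point.
f(x) = 2x^2 - 5x - 5
f'(x) = 4x - 5
At x = 2:
f'(2) = 4 * 2 - 5
= 8 - 5
= 3

3


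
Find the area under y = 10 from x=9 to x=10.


The area under a constant function y = 10 is a rectangle.
Width = 10 - 9 = 1
Height = 10
Area = width * height
= 1 * 10
= 10

10


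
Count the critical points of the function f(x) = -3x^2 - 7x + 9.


Find where f'(x) = 0:
f'(x) = -6x - 7
Set f'(x) = 0:
-6x - 7 = 0
x = 7 / (-6) = -7/6
This is a linear equation in x, so there is exactly one solution.
Number of critical points: 1

1


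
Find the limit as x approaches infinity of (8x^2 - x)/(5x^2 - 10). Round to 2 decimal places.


For limits at infinity with equal-degree polynomials,
we compare leading coefficients.
Numerator leading term: 8x^2
Denominator leading term: 5x^2
Divide both by x^2:
lim = (8 - 1/x) / (5 - 10/x^2)
As x -> infinity, the 1/x and 1/x^2 terms vanish:
= 8/5 = 1.60

1.60


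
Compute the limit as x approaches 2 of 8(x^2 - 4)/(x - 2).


Direct substitution gives 0/0, so we factor the numerator.
Factor: 8(x^2 - 4) = 8 * (x - 2)(x + 2)
Cancel the common factor (x - 2):
8(x^2 - 4)/(x - 2) = 8 * (x + 2)
Now substitute x = 2:
= 8 * (2 + 2) = 32

32


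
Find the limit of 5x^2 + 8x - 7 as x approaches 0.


Since polynomials are continuous, we use direct substitution.
lim(x->0) of 5x^2 + 8x - 7
= 5 * 0^2 + 8 * 0 - 7
= 0 + 0 - 7
= -7

-7


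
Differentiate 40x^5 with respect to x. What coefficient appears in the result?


We apply the power rule: d/dx [ax^n] = a*n * x^(n-1)
d/dx [40x^5]
= 40 * 5 * x^(5-1)
= 200x^4
The coefficient is 200

200


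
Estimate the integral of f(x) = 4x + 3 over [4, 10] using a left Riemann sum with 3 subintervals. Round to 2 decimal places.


Left Riemann sum uses left endpoints of each subinterval.
Interval: [4, 10], n = 3
dx = (10 - 4) / 3 = 2
Left endpoints: [4, 6, 8]
f values: [19, 27, 35]
Sum = dx * (sum of f values)
= 2 * 81
= 162 = 162.00

162.00


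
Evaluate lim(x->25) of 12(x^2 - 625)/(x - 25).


Direct substitution gives 0/0, so we factor the numerator.
Factor: 12(x^2 - 625) = 12 * (x - 25)(x + 25)
Cancel the common factor (x - 25):
12(x^2 - 625)/(x - 25) = 12 * (x + 25)
Now substitute x = 25:
= 12 * (25 + 25) = 600

600


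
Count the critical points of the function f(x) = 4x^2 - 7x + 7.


Find where f'(x) = 0:
f'(x) = 8x - 7
Set f'(x) = 0:
8x - 7 = 0
x = 7 / 8 = 7/8
This is a linear equation in x, so there is exactly one solution.
Number of critical points: 1

1


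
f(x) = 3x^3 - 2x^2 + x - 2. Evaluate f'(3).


Differentiate f(x) = 3x^3 - 2x^2 + x - 2 term by term:
f'(x) = 9x^2 - 4x + 1
Substitute x = 3:
f'(3) = 9 * 3^2 - 4 * 3 + 1
= 81 - 12 + 1
= 70

70


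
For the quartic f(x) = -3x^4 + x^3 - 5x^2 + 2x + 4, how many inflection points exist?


Inflection points occur where f''(x) = 0 and concavity changes.
f(x) = -3x^4 + x^3 - 5x^2 + 2x + 4
f'(x) = -12x^3 + 3x^2 - 10x + 2
f''(x) = -36x^2 + 6x - 10
This is a quadratic in x. Use the discriminant to count real roots.
Discriminant = (6)^2 - 4 * (-36) * (-10)
= 36 - 1440
= -1404
Since discriminant < 0, f''(x) = 0 has no real solutions.
Number of inflection points: 0

0


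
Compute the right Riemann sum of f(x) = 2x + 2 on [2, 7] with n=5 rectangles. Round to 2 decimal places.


Right Riemann sum uses right endpoints of each subinterval.
Interval: [2, 7], n = 5
dx = (7 - 2) / 5 = 1
Right endpoints: [3, 4, 5, 6, 7]
f values: [8, 10, 12, 14, 16]
Sum = dx * (sum of f values)
= 1 * 60
= 60 = 60.00

60.00


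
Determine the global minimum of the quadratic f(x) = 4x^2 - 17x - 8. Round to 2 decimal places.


For a quadratic f(x) = ax^2 + bx + c with a > 0, the minimum is at the vertex.
Vertex x-coordinate: x = -b/(2a)
x = -(-17) / (2 * 4)
x = 17/8
Substitute back to find the minimum value:
f(17/8) = 4 * (17/8)^2 - 17 * (17/8) - 8
= 289/16 - 289/8 - 8
= -417/16 ≈ -26.06

-26.06


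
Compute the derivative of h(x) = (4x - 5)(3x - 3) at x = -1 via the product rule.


Let u(x) = 4x - 5 and v(x) = 3x - 3
u'(x) = 4
v'(x) = 3
Product rule: h'(x) = u'(x)*v(x) + u(x)*v'(x)
= 4 * (3x - 3) + (4x - 5) * 3
At x = -1:
u(-1) = 4 * (-1) - 5 = -9
v(-1) = 3 * (-1) - 3 = -6
h'(-1) = 4 * (-6) + (-9) * 3
= -24 - 27
= -51

-51


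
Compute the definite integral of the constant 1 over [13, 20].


The integral of a constant k over [a, b] equals k * (b - a).
integral from 13 to 20 of 1 dx
= 1 * (20 - 13)
= 1 * 7
= 7

7


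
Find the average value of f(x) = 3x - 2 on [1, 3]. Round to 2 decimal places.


Average value = 1/(b-a) * integral from a to b of f(x) dx
First compute the integral of 3x - 2:
F(x) = (3/2)x^2 - 2x
F(3) = 3/2 * 9 - 2 * 3 = 15/2
F(1) = 3/2 * 1 - 2 * 1 = -1/2
Integral = 15/2 - (-1/2) = 8
Average = 8 / (3 - 1) = 8 / 2
= 4 = 4.00

4.00


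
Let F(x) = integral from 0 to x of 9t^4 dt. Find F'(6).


By the Fundamental Theorem of Calculus (Part 1):
If F(x) = integral from 0 to x of f(t) dt, then F'(x) = f(x)
Here f(t) = 9t^4
So F'(x) = 9x^4
Evaluate at x = 6:
F'(6) = 9 * 6^4
= 9 * 1296
= 11664

11664


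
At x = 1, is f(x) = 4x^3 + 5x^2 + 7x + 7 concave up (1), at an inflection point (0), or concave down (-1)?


Concavity is determined by the sign of f''(x).
f(x) = 4x^3 + 5x^2 + 7x + 7
f'(x) = 12x^2 + 10x + 7
f''(x) = 24x + 10
f''(1) = 24 * 1 + 10
= 24 + 10
= 34
Since f''(1) > 0, the function is concave up (1)

1


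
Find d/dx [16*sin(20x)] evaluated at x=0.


Apply the chain rule to differentiate 16*sin(20x):
d/dx [16*sin(20x)]
= 16 * cos(20x) * d/dx(20x)
= 16 * 20 * cos(20x)
= 320 * cos(20x)
Evaluate at x = 0:
= 320 * cos(0)
= 320 * 1
= 320

320


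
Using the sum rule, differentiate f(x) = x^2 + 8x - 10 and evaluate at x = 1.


Differentiate term by term using power and sum rules:
f(x) = x^2 + 8x - 10
f'(x) = 2x + 8
Substitute x = 1:
f'(1) = 2 * 1 + 8
= 2 + 8
= 10

10


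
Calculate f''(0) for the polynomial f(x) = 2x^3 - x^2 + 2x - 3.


First derivative:
f'(x) = 6x^2 - 2x + 2
Second derivative:
f''(x) = 12x - 2
Substitute x = 0:
f''(0) = 12 * 0 - 2
= 0 - 2
= -2

-2


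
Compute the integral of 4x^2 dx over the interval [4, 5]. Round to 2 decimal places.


Find the antiderivative of 4x^2:
F(x) = 4/3 * x^3
Apply the Fundamental Theorem of Calculus:
F(5) - F(4)
= 4/3 * 5^3 - 4/3 * 4^3
= 4/3 * (125 - 64)
= 4/3 * 61
= 244/3 ≈ 81.33

81.33


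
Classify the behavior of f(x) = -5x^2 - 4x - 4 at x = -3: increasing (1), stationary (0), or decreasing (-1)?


Compute f'(x) to determine behavior:
f'(x) = -10x - 4
f'(-3) = -10 * (-3) - 4
= 30 - 4
= 26
Since f'(-3) > 0, the function is increasing (1)

1


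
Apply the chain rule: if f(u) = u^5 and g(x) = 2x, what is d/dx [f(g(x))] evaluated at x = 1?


Using the chain rule: (f(g(x)))' = f'(g(x)) * g'(x)
First, find g(1):
g(1) = 2 * 1 + 0 = 2
Next, f'(u) = 5u^4
And g'(x) = 2
So f'(g(1)) * g'(1)
= 5 * 2^4 * 2
= 5 * 16 * 2
= 160

160


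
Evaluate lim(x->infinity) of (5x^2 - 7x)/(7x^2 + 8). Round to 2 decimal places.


For limits at infinity with equal-degree polynomials,
we compare leading coefficients.
Numerator leading term: 5x^2
Denominator leading term: 7x^2
Divide both by x^2:
lim = (5 - 7/x) / (7 + 8/x^2)
As x -> infinity, the 1/x and 1/x^2 terms vanish:
= 5/7 ≈ 0.71

0.71


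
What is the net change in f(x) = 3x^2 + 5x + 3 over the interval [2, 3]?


Net change = f(b) - f(a)
f(x) = 3x^2 + 5x + 3
Compute f(3):
f(3) = 3 * 3^2 + 5 * 3 + 3
= 27 + 15 + 3
= 45
Compute f(2):
f(2) = 3 * 2^2 + 5 * 2 + 3
= 12 + 10 + 3
= 25
Net change = 45 - 25 = 20

20


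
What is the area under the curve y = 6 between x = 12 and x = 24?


The area under a constant function y = 6 is a rectangle.
Width = 24 - 12 = 12
Height = 6
Area = width * height
= 12 * 6
= 72

72


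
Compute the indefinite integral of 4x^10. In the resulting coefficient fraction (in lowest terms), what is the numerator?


Apply the power rule for integration:
integral of ax^n dx = a/(n+1) * x^(n+1) + C
integral of 4x^10 dx
= 4/11 * x^11 + C
The coefficient in lowest terms is 4/11, and its numerator is 4

4


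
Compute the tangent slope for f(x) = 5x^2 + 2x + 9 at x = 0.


The slope of the tangent line equals f'(x) at the point.
f(x) = 5x^2 + 2x + 9
f'(x) = 10x + 2
At x = 0:
f'(0) = 10 * 0 + 2
= 0 + 2
= 2

2


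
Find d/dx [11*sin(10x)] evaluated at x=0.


Apply the chain rule to differentiate 11*sin(10x):
d/dx [11*sin(10x)]
= 11 * cos(10x) * d/dx(10x)
= 11 * 10 * cos(10x)
= 110 * cos(10x)
Evaluate at x = 0:
= 110 * cos(0)
= 110 * 1
= 110

110


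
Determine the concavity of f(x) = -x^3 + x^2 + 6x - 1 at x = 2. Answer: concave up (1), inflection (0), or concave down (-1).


Concavity is determined by the sign of f''(x).
f(x) = -x^3 + x^2 + 6x - 1
f'(x) = -3x^2 + 2x + 6
f''(x) = -6x + 2
f''(2) = -6 * 2 + 2
= -12 + 2
= -10
Since f''(2) < 0, the function is concave down (-1)

-1


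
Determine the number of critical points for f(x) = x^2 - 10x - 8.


Find where f'(x) = 0:
f'(x) = 2x - 10
Set f'(x) = 0:
2x - 10 = 0
x = 10 / 2 = 5
This is a linear equation in x, so there is exactly one solution.
Number of critical points: 1

1


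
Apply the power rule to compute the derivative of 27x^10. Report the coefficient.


We apply the power rule: d/dx [ax^n] = a*n * x^(n-1)
d/dx [27x^10]
= 27 * 10 * x^(10-1)
= 270x^9
The coefficient is 270

270


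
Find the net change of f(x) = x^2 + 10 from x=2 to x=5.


Net change = f(b) - f(a)
f(x) = x^2 + 10
Compute f(5):
f(5) = 1 * 5^2 + 0 * 5 + 10
= 25 + 0 + 10
= 35
Compute f(2):
f(2) = 1 * 2^2 + 0 * 2 + 10
= 4 + 0 + 10
= 14
Net change = 35 - 14 = 21

21


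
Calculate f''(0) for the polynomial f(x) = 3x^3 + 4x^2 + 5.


First derivative:
f'(x) = 9x^2 + 8x
Second derivative:
f''(x) = 18x + 8
Substitute x = 0:
f''(0) = 18 * 0 + 8
= 0 + 8
= 8

8


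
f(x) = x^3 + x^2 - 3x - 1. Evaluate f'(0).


Differentiate f(x) = x^3 + x^2 - 3x - 1 term by term:
f'(x) = 3x^2 + 2x - 3
Substitute x = 0:
f'(0) = 3 * 0^2 + 2 * 0 - 3
= 0 + 0 - 3
= -3

-3


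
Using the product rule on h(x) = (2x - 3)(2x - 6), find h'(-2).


Let u(x) = 2x - 3 and v(x) = 2x - 6
u'(x) = 2
v'(x) = 2
Product rule: h'(x) = u'(x)*v(x) + u(x)*v'(x)
= 2 * (2x - 6) + (2x - 3) * 2
At x = -2:
u(-2) = 2 * (-2) - 3 = -7
v(-2) = 2 * (-2) - 6 = -10
h'(-2) = 2 * (-10) + (-7) * 2
= -20 - 14
= -34

-34


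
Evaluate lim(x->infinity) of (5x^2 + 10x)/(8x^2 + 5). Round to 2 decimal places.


For limits at infinity with equal-degree polynomials,
we compare leading coefficients.
Numerator leading term: 5x^2
Denominator leading term: 8x^2
Divide both by x^2:
lim = (5 + 10/x) / (8 + 5/x^2)
As x -> infinity, the 1/x and 1/x^2 terms vanish:
= 5/8 ≈ 0.63

0.63


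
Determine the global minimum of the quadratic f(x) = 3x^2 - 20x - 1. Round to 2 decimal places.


For a quadratic f(x) = ax^2 + bx + c with a > 0, the minimum is at the vertex.
Vertex x-coordinate: x = -b/(2a)
x = -(-20) / (2 * 3)
x = 20/6 = 10/3
Substitute back to find the minimum value:
f(10/3) = 3 * (10/3)^2 - 20 * (10/3) - 1
= 100/3 - 200/3 - 1
= -103/3 ≈ -34.33

-34.33


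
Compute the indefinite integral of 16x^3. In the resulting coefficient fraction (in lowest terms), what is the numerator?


Apply the power rule for integration:
integral of ax^n dx = a/(n+1) * x^(n+1) + C
integral of 16x^3 dx
= 16/4 * x^4 + C
= 4 * x^4 + C
The coefficient in lowest terms is 4 = 4/1, so its numerator is 4

4


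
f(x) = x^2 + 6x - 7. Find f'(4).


Differentiate term by term using power and sum rules:
f(x) = x^2 + 6x - 7
f'(x) = 2x + 6
Substitute x = 4:
f'(4) = 2 * 4 + 6
= 8 + 6
= 14

14


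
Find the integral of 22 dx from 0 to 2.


The integral of a constant k over [a, b] equals k * (b - a).
integral from 0 to 2 of 22 dx
= 22 * (2 - 0)
= 22 * 2
= 44

44


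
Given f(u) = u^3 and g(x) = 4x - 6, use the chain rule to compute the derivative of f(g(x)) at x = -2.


Using the chain rule: (f(g(x)))' = f'(g(x)) * g'(x)
First, find g(-2):
g(-2) = 4 * (-2) - 6 = -14
Next, f'(u) = 3u^2
And g'(x) = 4
So f'(g(-2)) * g'(-2)
= 3 * (-14)^2 * 4
= 3 * 196 * 4
= 2352

2352


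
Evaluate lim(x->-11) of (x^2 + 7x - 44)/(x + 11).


Direct substitution gives 0/0, so we factor the numerator.
Factor: (x^2 + 7x - 44) = (x + 11)(x - 4)
Cancel the common factor (x + 11):
(x^2 + 7x - 44)/(x + 11) = (x - 4)
Now substitute x = -11:
= (-11) - (4) = -15

-15


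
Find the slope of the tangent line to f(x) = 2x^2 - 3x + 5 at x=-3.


The slope of the tangent line equals f'(x) at the point.
f(x) = 2x^2 - 3x + 5
f'(x) = 4x - 3
At x = -3:
f'(-3) = 4 * (-3) - 3
= -12 - 3
= -15

-15


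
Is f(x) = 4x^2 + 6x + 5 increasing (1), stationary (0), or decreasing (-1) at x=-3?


Compute f'(x) to determine behavior:
f'(x) = 8x + 6
f'(-3) = 8 * (-3) + 6
= -24 + 6
= -18
Since f'(-3) < 0, the function is decreasing (-1)

-1


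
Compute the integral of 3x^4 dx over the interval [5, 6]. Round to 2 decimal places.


Find the antiderivative of 3x^4:
F(x) = 3/5 * x^5
Apply the Fundamental Theorem of Calculus:
F(6) - F(5)
= 3/5 * 6^5 - 3/5 * 5^5
= 3/5 * (7776 - 3125)
= 3/5 * 4651
= 13953/5 = 2790.60

2790.60


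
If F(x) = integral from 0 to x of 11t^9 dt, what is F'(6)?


By the Fundamental Theorem of Calculus (Part 1):
If F(x) = integral from 0 to x of f(t) dt, then F'(x) = f(x)
Here f(t) = 11t^9
So F'(x) = 11x^9
Evaluate at x = 6:
F'(6) = 11 * 6^9
= 11 * 10077696
= 110854656

110854656
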